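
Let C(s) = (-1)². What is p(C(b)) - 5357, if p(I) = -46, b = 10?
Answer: -5403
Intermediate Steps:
C(s) = 1
p(C(b)) - 5357 = -46 - 5357 = -5403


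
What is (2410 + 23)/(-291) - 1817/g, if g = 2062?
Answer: -1848531/200014 ≈ -9.2420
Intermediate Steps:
(2410 + 23)/(-291) - 1817/g = (2410 + 23)/(-291) - 1817/2062 = 2433*(-1/291) - 1817*1/2062 = -811/97 - 1817/2062 = -1848531/200014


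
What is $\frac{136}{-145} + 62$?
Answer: $\frac{8854}{145} \approx 61.062$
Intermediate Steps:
$\frac{136}{-145} + 62 = 136 \left(- \frac{1}{145}\right) + 62 = - \frac{136}{145} + 62 = \frac{8854}{145}$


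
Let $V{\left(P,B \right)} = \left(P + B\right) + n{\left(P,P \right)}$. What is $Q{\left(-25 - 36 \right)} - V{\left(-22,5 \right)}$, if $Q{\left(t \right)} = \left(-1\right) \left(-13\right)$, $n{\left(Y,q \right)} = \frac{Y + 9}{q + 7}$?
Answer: $\frac{437}{15} \approx 29.133$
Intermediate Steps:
$n{\left(Y,q \right)} = \frac{9 + Y}{7 + q}$
$Q{\left(t \right)} = 13$
$V{\left(P,B \right)} = B + P + \frac{9 + P}{7 + P}$ ($V{\left(P,B \right)} = \left(P + B\right) + \frac{9 + P}{7 + P} = \left(B + P\right) + \frac{9 + P}{7 + P} = B + P + \frac{9 + P}{7 + P}$)
$Q{\left(-25 - 36 \right)} - V{\left(-22,5 \right)} = 13 - \frac{9 - 22 + \left(7 - 22\right) \left(5 - 22\right)}{7 - 22} = 13 - \frac{9 - 22 - -255}{-15} = 13 - - \frac{9 - 22 + 255}{15} = 13 - \left(- \frac{1}{15}\right) 242 = 13 - - \frac{242}{15} = 13 + \frac{242}{15} = \frac{437}{15}$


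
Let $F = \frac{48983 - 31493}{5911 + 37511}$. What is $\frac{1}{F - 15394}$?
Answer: $- \frac{7237}{111403463} \approx -6.4962 \cdot 10^{-5}$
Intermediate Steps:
$F = \frac{2915}{7237}$ ($F = \frac{17490}{43422} = 17490 \cdot \frac{1}{43422} = \frac{2915}{7237} \approx 0.40279$)
$\frac{1}{F - 15394} = \frac{1}{\frac{2915}{7237} - 15394} = \frac{1}{- \frac{111403463}{7237}} = - \frac{7237}{111403463}$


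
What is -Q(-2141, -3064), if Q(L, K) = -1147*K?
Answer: -3514408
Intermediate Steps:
-Q(-2141, -3064) = -(-1147)*(-3064) = -1*3514408 = -3514408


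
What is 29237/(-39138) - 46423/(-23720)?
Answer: 947219/782760 ≈ 1.2101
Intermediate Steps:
29237/(-39138) - 46423/(-23720) = 29237*(-1/39138) - 46423*(-1/23720) = -29237/39138 + 46423/23720 = 947219/782760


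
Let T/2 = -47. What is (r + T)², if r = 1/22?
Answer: 4272489/484 ≈ 8827.5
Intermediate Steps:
r = 1/22 ≈ 0.045455
T = -94 (T = 2*(-47) = -94)
(r + T)² = (1/22 - 94)² = (-2067/22)² = 4272489/484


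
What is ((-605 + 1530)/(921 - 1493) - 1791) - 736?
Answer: -1446369/572 ≈ -2528.6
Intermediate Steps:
((-605 + 1530)/(921 - 1493) - 1791) - 736 = (925/(-572) - 1791) - 736 = (925*(-1/572) - 1791) - 736 = (-925/572 - 1791) - 736 = -1025377/572 - 736 = -1446369/572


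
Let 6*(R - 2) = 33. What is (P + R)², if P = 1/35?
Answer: 277729/4900 ≈ 56.679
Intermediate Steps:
R = 15/2 (R = 2 + (⅙)*33 = 2 + 11/2 = 15/2 ≈ 7.5000)
P = 1/35 ≈ 0.028571
(P + R)² = (1/35 + 15/2)² = (527/70)² = 277729/4900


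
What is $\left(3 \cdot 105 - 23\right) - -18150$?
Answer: $18442$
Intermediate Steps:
$\left(3 \cdot 105 - 23\right) - -18150 = \left(315 - 23\right) + 18150 = 292 + 18150 = 18442$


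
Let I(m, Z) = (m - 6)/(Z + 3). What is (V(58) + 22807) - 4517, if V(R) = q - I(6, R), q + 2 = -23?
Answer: 18265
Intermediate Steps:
q = -25 (q = -2 - 23 = -25)
I(m, Z) = (-6 + m)/(3 + Z)
V(R) = -25 (V(R) = -25 - (-6 + 6)/(3 + R) = -25 - 0/(3 + R) = -25 - 1*0 = -25 + 0 = -25)
(V(58) + 22807) - 4517 = (-25 + 22807) - 4517 = 22782 - 4517 = 18265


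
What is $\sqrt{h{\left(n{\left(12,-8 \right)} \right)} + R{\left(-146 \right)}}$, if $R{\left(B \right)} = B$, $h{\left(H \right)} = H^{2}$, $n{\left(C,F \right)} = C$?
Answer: $i \sqrt{2} \approx 1.4142 i$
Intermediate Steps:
$\sqrt{h{\left(n{\left(12,-8 \right)} \right)} + R{\left(-146 \right)}} = \sqrt{12^{2} - 146} = \sqrt{144 - 146} = \sqrt{-2} = i \sqrt{2}$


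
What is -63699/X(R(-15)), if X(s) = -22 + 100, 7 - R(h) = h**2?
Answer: -21233/26 ≈ -816.65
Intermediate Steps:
R(h) = 7 - h**2
X(s) = 78
-63699/X(R(-15)) = -63699/78 = -63699*1/78 = -21233/26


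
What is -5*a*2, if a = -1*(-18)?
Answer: -180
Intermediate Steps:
a = 18
-5*a*2 = -5*18*2 = -90*2 = -180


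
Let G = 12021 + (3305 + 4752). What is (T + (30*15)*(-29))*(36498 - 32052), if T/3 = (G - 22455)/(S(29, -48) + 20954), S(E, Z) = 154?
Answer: -204120699471/3518 ≈ -5.8022e+7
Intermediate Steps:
G = 20078 (G = 12021 + 8057 = 20078)
T = -2377/7036 (T = 3*((20078 - 22455)/(154 + 20954)) = 3*(-2377/21108) = -2377/7036 ≈ -0.33783)
(T + (30*15)*(-29))*(36498 - 32052) = (-2377/7036 + (30*15)*(-29))*(36498 - 32052) = (-2377/7036 + 450*(-29))*4446 = (-2377/7036 - 13050)*4446 = -91822177/7036*4446 = -204120699471/3518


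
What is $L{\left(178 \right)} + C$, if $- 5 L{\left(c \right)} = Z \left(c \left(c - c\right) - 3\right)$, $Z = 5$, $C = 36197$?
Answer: $36200$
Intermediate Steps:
$L{\left(c \right)} = 3$ ($L{\left(c \right)} = - \frac{5 \left(c \left(c - c\right) - 3\right)}{5} = - \frac{5 \left(c 0 - 3\right)}{5} = - \frac{5 \left(0 - 3\right)}{5} = - \frac{5 \left(-3\right)}{5} = \left(- \frac{1}{5}\right) \left(-15\right) = 3$)
$L{\left(178 \right)} + C = 3 + 36197 = 36200$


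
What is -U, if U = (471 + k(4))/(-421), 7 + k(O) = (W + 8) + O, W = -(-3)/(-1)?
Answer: 473/421 ≈ 1.1235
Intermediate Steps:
W = -3 (W = -(-3)*(-1) = -1*3 = -3)
k(O) = -2 + O (k(O) = -7 + ((-3 + 8) + O) = -7 + (5 + O) = -2 + O)
U = -473/421 (U = (471 + (-2 + 4))/(-421) = (471 + 2)*(-1/421) = 473*(-1/421) = -473/421 ≈ -1.1235)
-U = -1*(-473/421) = 473/421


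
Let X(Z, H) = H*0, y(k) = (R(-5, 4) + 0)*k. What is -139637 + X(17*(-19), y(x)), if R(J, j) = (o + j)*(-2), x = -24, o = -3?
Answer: -139637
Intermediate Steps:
R(J, j) = 6 - 2*j (R(J, j) = (-3 + j)*(-2) = 6 - 2*j)
y(k) = -2*k (y(k) = ((6 - 2*4) + 0)*k = ((6 - 8) + 0)*k = (-2 + 0)*k = -2*k)
X(Z, H) = 0
-139637 + X(17*(-19), y(x)) = -139637 + 0 = -139637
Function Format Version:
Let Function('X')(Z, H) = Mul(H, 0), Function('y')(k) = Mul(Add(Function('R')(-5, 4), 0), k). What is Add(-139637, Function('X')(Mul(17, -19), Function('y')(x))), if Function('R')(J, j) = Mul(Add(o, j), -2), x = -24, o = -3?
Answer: -139637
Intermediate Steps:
Function('R')(J, j) = Add(6, Mul(-2, j)) (Function('R')(J, j) = Mul(Add(-3, j), -2) = Add(6, Mul(-2, j)))
Function('y')(k) = Mul(-2, k) (Function('y')(k) = Mul(Add(Add(6, Mul(-2, 4)), 0), k) = Mul(Add(Add(6, -8), 0), k) = Mul(Add(-2, 0), k) = Mul(-2, k))
Function('X')(Z, H) = 0
Add(-139637, Function('X')(Mul(17, -19), Function('y')(x))) = Add(-139637, 0) = -139637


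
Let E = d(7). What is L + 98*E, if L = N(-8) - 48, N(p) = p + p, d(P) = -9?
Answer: -946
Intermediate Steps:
E = -9
N(p) = 2*p
L = -64 (L = 2*(-8) - 48 = -16 - 48 = -64)
L + 98*E = -64 + 98*(-9) = -64 - 882 = -946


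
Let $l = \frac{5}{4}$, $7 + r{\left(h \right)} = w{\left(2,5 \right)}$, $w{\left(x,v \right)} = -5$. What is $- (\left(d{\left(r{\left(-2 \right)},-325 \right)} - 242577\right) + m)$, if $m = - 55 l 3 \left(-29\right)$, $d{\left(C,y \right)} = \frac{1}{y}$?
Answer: $\frac{307574479}{1300} \approx 2.366 \cdot 10^{5}$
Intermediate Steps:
$r{\left(h \right)} = -12$ ($r{\left(h \right)} = -7 - 5 = -12$)
$l = \frac{5}{4}$ ($l = 5 \cdot \frac{1}{4} = \frac{5}{4} \approx 1.25$)
$m = \frac{23925}{4}$ ($m = - 55 \cdot \frac{5}{4} \cdot 3 \left(-29\right) = \left(-55\right) \frac{15}{4} \left(-29\right) = \left(- \frac{825}{4}\right) \left(-29\right) = \frac{23925}{4} \approx 5981.3$)
$- (\left(d{\left(r{\left(-2 \right)},-325 \right)} - 242577\right) + m) = - (\left(\frac{1}{-325} - 242577\right) + \frac{23925}{4}) = - (\left(- \frac{1}{325} - 242577\right) + \frac{23925}{4}) = - (- \frac{78837526}{325} + \frac{23925}{4}) = \left(-1\right) \left(- \frac{307574479}{1300}\right) = \frac{307574479}{1300}$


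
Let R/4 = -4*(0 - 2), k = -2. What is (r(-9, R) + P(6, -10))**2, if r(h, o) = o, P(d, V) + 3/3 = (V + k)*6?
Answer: 1681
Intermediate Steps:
P(d, V) = -13 + 6*V (P(d, V) = -1 + (V - 2)*6 = -1 + (-2 + V)*6 = -1 + (-12 + 6*V) = -13 + 6*V)
R = 32 (R = 4*(-4*(0 - 2)) = 4*(-4*(-2)) = 4*8 = 32)
(r(-9, R) + P(6, -10))**2 = (32 + (-13 + 6*(-10)))**2 = (32 + (-13 - 60))**2 = (32 - 73)**2 = (-41)**2 = 1681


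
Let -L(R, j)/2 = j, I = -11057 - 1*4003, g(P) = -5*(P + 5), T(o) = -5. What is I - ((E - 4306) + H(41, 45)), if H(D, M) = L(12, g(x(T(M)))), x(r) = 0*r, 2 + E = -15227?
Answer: 4425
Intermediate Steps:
E = -15229 (E = -2 - 15227 = -15229)
x(r) = 0
g(P) = -25 - 5*P (g(P) = -5*(5 + P) = -25 - 5*P)
I = -15060 (I = -11057 - 4003 = -15060)
L(R, j) = -2*j
H(D, M) = 50 (H(D, M) = -2*(-25 - 5*0) = -2*(-25 + 0) = -2*(-25) = 50)
I - ((E - 4306) + H(41, 45)) = -15060 - ((-15229 - 4306) + 50) = -15060 - (-19535 + 50) = -15060 - 1*(-19485) = -15060 + 19485 = 4425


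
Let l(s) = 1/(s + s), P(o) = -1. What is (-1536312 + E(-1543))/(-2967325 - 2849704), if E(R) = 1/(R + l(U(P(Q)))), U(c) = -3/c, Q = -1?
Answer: 14221640190/53848237453 ≈ 0.26411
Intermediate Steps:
l(s) = 1/(2*s)
E(R) = 1/(⅙ + R) (E(R) = 1/(R + 1/(2*((-3/(-1))))) = 1/(R + 1/(2*((-3*(-1))))) = 1/(R + (½)/3) = 1/(R + (½)*(⅓)) = 1/(R + ⅙) = 1/(⅙ + R))
(-1536312 + E(-1543))/(-2967325 - 2849704) = (-1536312 + 6/(1 + 6*(-1543)))/(-2967325 - 2849704) = (-1536312 + 6/(1 - 9258))/(-5817029) = (-1536312 + 6/(-9257))*(-1/5817029) = (-1536312 + 6*(-1/9257))*(-1/5817029) = (-1536312 - 6/9257)*(-1/5817029) = -14221640190/9257*(-1/5817029) = 14221640190/53848237453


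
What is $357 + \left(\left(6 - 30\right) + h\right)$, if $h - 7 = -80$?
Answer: $260$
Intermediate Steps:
$h = -73$ ($h = 7 - 80 = -73$)
$357 + \left(\left(6 - 30\right) + h\right) = 357 + \left(\left(6 - 30\right) - 73\right) = 357 - 97 = 260$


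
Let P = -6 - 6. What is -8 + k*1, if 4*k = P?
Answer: -11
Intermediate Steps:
P = -12
k = -3 (k = (¼)*(-12) = -3)
-8 + k*1 = -8 - 3*1 = -8 - 3 = -11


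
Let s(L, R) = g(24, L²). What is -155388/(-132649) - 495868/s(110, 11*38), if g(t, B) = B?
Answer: -1452186353/36478475 ≈ -39.809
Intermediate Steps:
s(L, R) = L²
-155388/(-132649) - 495868/s(110, 11*38) = -155388/(-132649) - 495868/(110²) = -155388*(-1/132649) - 495868/12100 = 155388/132649 - 495868*1/12100 = 155388/132649 - 123967/3025 = -1452186353/36478475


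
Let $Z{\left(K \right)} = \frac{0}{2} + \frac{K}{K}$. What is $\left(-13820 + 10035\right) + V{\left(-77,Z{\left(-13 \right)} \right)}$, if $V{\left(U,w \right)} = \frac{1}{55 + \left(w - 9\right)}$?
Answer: $- \frac{177894}{47} \approx -3785.0$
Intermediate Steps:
$Z{\left(K \right)} = 1$ ($Z{\left(K \right)} = 0 \cdot \frac{1}{2} + 1 = 0 + 1 = 1$)
$V{\left(U,w \right)} = \frac{1}{46 + w}$ ($V{\left(U,w \right)} = \frac{1}{55 + \left(w - 9\right)} = \frac{1}{55 + \left(-9 + w\right)} = \frac{1}{46 + w}$)
$\left(-13820 + 10035\right) + V{\left(-77,Z{\left(-13 \right)} \right)} = \left(-13820 + 10035\right) + \frac{1}{46 + 1} = -3785 + \frac{1}{47} = - \frac{177894}{47}$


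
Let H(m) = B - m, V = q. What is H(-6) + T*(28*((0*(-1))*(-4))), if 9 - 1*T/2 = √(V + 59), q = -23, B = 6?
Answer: 12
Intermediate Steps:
V = -23
H(m) = 6 - m
T = 6 (T = 18 - 2*√(-23 + 59) = 18 - 2*√36 = 18 - 2*6 = 18 - 12 = 6)
H(-6) + T*(28*((0*(-1))*(-4))) = (6 - 1*(-6)) + 6*(28*((0*(-1))*(-4))) = (6 + 6) + 6*(28*(0*(-4))) = 12 + 6*(28*0) = 12 + 6*0 = 12 + 0 = 12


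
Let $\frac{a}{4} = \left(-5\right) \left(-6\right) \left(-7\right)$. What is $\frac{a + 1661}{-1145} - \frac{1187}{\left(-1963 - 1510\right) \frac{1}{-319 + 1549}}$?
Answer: $\frac{1668860117}{3976585} \approx 419.67$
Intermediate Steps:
$a = -840$ ($a = 4 \left(-5\right) \left(-6\right) \left(-7\right) = 4 \cdot 30 \left(-7\right) = 4 \left(-210\right) = -840$)
$\frac{a + 1661}{-1145} - \frac{1187}{\left(-1963 - 1510\right) \frac{1}{-319 + 1549}} = \frac{-840 + 1661}{-1145} - \frac{1187}{\left(-1963 - 1510\right) \frac{1}{-319 + 1549}} = 821 \left(- \frac{1}{1145}\right) - \frac{1187}{\left(-1963 - 1510\right) \frac{1}{1230}} = - \frac{821}{1145} - \frac{1187}{\left(-1963 - 1510\right) \frac{1}{1230}} = - \frac{821}{1145} - \frac{1187}{\left(-3473\right) \frac{1}{1230}} = - \frac{821}{1145} - \frac{1187}{- \frac{3473}{1230}} = - \frac{821}{1145} - - \frac{1460010}{3473} = - \frac{821}{1145} + \frac{1460010}{3473} = \frac{1668860117}{3976585}$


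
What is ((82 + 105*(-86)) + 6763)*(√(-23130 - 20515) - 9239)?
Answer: 20187215 - 2185*I*√43645 ≈ 2.0187e+7 - 4.5648e+5*I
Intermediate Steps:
((82 + 105*(-86)) + 6763)*(√(-23130 - 20515) - 9239) = ((82 - 9030) + 6763)*(√(-43645) - 9239) = (-8948 + 6763)*(I*√43645 - 9239) = -2185*(-9239 + I*√43645) = 20187215 - 2185*I*√43645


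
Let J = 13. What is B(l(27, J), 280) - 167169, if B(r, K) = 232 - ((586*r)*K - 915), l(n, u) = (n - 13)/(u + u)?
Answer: -3306846/13 ≈ -2.5437e+5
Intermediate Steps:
l(n, u) = (-13 + n)/(2*u) (l(n, u) = (-13 + n)/((2*u)) = (-13 + n)*(1/(2*u)) = (-13 + n)/(2*u))
B(r, K) = 1147 - 586*K*r (B(r, K) = 232 - (586*K*r - 915) = 232 - (-915 + 586*K*r) = 232 + (915 - 586*K*r) = 1147 - 586*K*r)
B(l(27, J), 280) - 167169 = (1147 - 586*280*(½)*(-13 + 27)/13) - 167169 = (1147 - 586*280*(½)*(1/13)*14) - 167169 = (1147 - 586*280*7/13) - 167169 = (1147 - 1148560/13) - 167169 = -1133649/13 - 167169 = -3306846/13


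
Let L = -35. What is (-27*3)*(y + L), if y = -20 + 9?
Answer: 3726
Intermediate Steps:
y = -11
(-27*3)*(y + L) = (-27*3)*(-11 - 35) = -81*(-46) = 3726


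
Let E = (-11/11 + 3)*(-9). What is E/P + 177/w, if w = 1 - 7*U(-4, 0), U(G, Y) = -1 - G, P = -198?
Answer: -1927/220 ≈ -8.7591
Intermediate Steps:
E = -18 (E = (-11*1/11 + 3)*(-9) = (-1 + 3)*(-9) = 2*(-9) = -18)
w = -20 (w = 1 - 7*(-1 - 1*(-4)) = 1 - 7*(-1 + 4) = 1 - 7*3 = 1 - 21 = -20)
E/P + 177/w = -18/(-198) + 177/(-20) = -18*(-1/198) + 177*(-1/20) = 1/11 - 177/20 = -1927/220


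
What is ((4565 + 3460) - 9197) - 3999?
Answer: -5171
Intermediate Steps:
((4565 + 3460) - 9197) - 3999 = (8025 - 9197) - 3999 = -1172 - 3999 = -5171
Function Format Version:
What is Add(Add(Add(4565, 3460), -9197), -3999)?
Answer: -5171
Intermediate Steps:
Add(Add(Add(4565, 3460), -9197), -3999) = Add(Add(8025, -9197), -3999) = Add(-1172, -3999) = -5171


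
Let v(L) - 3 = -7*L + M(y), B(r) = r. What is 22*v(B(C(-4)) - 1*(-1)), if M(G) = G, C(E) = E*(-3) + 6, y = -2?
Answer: -2904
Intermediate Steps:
C(E) = 6 - 3*E (C(E) = -3*E + 6 = 6 - 3*E)
v(L) = 1 - 7*L (v(L) = 3 + (-7*L - 2) = 3 + (-2 - 7*L) = 1 - 7*L)
22*v(B(C(-4)) - 1*(-1)) = 22*(1 - 7*((6 - 3*(-4)) - 1*(-1))) = 22*(1 - 7*((6 + 12) + 1)) = 22*(1 - 7*(18 + 1)) = 22*(1 - 7*19) = 22*(1 - 133) = 22*(-132) = -2904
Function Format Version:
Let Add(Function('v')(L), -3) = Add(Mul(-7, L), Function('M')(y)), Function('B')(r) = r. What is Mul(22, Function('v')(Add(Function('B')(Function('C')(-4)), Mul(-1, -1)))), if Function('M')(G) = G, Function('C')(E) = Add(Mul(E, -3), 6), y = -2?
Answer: -2904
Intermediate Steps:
Function('C')(E) = Add(6, Mul(-3, E)) (Function('C')(E) = Add(Mul(-3, E), 6) = Add(6, Mul(-3, E)))
Function('v')(L) = Add(1, Mul(-7, L)) (Function('v')(L) = Add(3, Add(Mul(-7, L), -2)) = Add(3, Add(-2, Mul(-7, L))) = Add(1, Mul(-7, L)))
Mul(22, Function('v')(Add(Function('B')(Function('C')(-4)), Mul(-1, -1)))) = Mul(22, Add(1, Mul(-7, Add(Add(6, Mul(-3, -4)), Mul(-1, -1))))) = Mul(22, Add(1, Mul(-7, Add(Add(6, 12), 1)))) = Mul(22, Add(1, Mul(-7, Add(18, 1)))) = Mul(22, Add(1, Mul(-7, 19))) = Mul(22, Add(1, -133)) = Mul(22, -132) = -2904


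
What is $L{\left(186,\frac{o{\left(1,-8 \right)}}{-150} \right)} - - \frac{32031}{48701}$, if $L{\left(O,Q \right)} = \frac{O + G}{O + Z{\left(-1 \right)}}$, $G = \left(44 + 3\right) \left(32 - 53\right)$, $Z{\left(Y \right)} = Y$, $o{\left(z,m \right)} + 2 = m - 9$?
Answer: $- \frac{33083766}{9009685} \approx -3.672$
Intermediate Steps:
$o{\left(z,m \right)} = -11 + m$ ($o{\left(z,m \right)} = -2 + \left(m - 9\right) = -2 + \left(-9 + m\right) = -11 + m$)
$G = -987$ ($G = 47 \left(-21\right) = -987$)
$L{\left(O,Q \right)} = \frac{-987 + O}{-1 + O}$ ($L{\left(O,Q \right)} = \frac{O - 987}{O - 1} = \frac{-987 + O}{-1 + O}$)
$L{\left(186,\frac{o{\left(1,-8 \right)}}{-150} \right)} - - \frac{32031}{48701} = \frac{-987 + 186}{-1 + 186} - - \frac{32031}{48701} = \frac{1}{185} \left(-801\right) - \left(-32031\right) \frac{1}{48701} = \frac{1}{185} \left(-801\right) - - \frac{32031}{48701} = - \frac{801}{185} + \frac{32031}{48701} = - \frac{33083766}{9009685}$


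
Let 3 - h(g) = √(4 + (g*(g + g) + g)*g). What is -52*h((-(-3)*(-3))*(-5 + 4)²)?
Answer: -156 + 52*I*√1373 ≈ -156.0 + 1926.8*I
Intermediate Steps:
h(g) = 3 - √(4 + g*(g + 2*g²)) (h(g) = 3 - √(4 + (g*(g + g) + g)*g) = 3 - √(4 + (g*(2*g) + g)*g) = 3 - √(4 + (2*g² + g)*g) = 3 - √(4 + (g + 2*g²)*g) = 3 - √(4 + g*(g + 2*g²)))
-52*h((-(-3)*(-3))*(-5 + 4)²) = -52*(3 - √(4 + ((-(-3)*(-3))*(-5 + 4)²)² + 2*((-(-3)*(-3))*(-5 + 4)²)³)) = -52*(3 - √(4 + (-3*3*(-1)²)² + 2*(-3*3*(-1)²)³)) = -52*(3 - √(4 + (-9*1)² + 2*(-9*1)³)) = -52*(3 - √(4 + (-9)² + 2*(-9)³)) = -52*(3 - √(4 + 81 + 2*(-729))) = -52*(3 - √(4 + 81 - 1458)) = -52*(3 - √(-1373)) = -52*(3 - I*√1373) = -156 + 52*I*√1373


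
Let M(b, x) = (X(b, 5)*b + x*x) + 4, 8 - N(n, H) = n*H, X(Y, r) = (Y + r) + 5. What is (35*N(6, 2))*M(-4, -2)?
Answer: 2240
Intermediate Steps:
X(Y, r) = 5 + Y + r
N(n, H) = 8 - H*n (N(n, H) = 8 - n*H = 8 - H*n)
M(b, x) = 4 + x² + b*(10 + b) (M(b, x) = ((5 + b + 5)*b + x*x) + 4 = ((10 + b)*b + x²) + 4 = (b*(10 + b) + x²) + 4 = (x² + b*(10 + b)) + 4 = 4 + x² + b*(10 + b))
(35*N(6, 2))*M(-4, -2) = (35*(8 - 1*2*6))*(4 + (-2)² - 4*(10 - 4)) = (35*(8 - 12))*(4 + 4 - 4*6) = (35*(-4))*(4 + 4 - 24) = -140*(-16) = 2240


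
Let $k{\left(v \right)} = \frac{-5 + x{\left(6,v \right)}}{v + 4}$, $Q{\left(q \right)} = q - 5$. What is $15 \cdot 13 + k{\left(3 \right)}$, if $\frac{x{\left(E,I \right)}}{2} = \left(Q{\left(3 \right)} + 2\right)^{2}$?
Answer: $\frac{1360}{7} \approx 194.29$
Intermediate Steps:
$Q{\left(q \right)} = -5 + q$ ($Q{\left(q \right)} = q - 5 = -5 + q$)
$x{\left(E,I \right)} = 0$ ($x{\left(E,I \right)} = 2 \left(\left(-5 + 3\right) + 2\right)^{2} = 2 \left(-2 + 2\right)^{2} = 2 \cdot 0^{2} = 2 \cdot 0 = 0$)
$k{\left(v \right)} = - \frac{5}{4 + v}$ ($k{\left(v \right)} = \frac{-5 + 0}{v + 4} = - \frac{5}{4 + v}$)
$15 \cdot 13 + k{\left(3 \right)} = 15 \cdot 13 - \frac{5}{4 + 3} = 195 - \frac{5}{7} = \frac{1360}{7}$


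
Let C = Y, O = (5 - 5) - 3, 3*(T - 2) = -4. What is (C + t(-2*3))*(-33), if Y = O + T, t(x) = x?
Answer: 275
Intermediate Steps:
T = 2/3 (T = 2 + (1/3)*(-4) = 2 - 4/3 = 2/3 ≈ 0.66667)
O = -3 (O = 0 - 3 = -3)
Y = -7/3 (Y = -3 + 2/3 = -7/3 ≈ -2.3333)
C = -7/3 ≈ -2.3333
(C + t(-2*3))*(-33) = (-7/3 - 2*3)*(-33) = (-7/3 - 6)*(-33) = -25/3*(-33) = 275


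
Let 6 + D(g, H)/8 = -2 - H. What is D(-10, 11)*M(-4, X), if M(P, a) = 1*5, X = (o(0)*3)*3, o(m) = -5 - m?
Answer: -760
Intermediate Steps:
D(g, H) = -64 - 8*H (D(g, H) = -48 + 8*(-2 - H) = -48 + (-16 - 8*H) = -64 - 8*H)
X = -45 (X = ((-5 - 1*0)*3)*3 = ((-5 + 0)*3)*3 = -5*3*3 = -15*3 = -45)
M(P, a) = 5
D(-10, 11)*M(-4, X) = (-64 - 8*11)*5 = (-64 - 88)*5 = -152*5 = -760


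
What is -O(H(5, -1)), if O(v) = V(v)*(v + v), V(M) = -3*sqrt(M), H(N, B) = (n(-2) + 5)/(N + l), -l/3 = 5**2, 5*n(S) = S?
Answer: -69*I*sqrt(322)/12250 ≈ -0.10107*I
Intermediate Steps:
n(S) = S/5
l = -75 (l = -3*5**2 = -3*25 = -75)
H(N, B) = 23/(5*(-75 + N)) (H(N, B) = ((1/5)*(-2) + 5)/(N - 75) = (-2/5 + 5)/(-75 + N) = 23/(5*(-75 + N)))
O(v) = -6*v**(3/2) (O(v) = (-3*sqrt(v))*(v + v) = (-3*sqrt(v))*(2*v) = -6*v**(3/2))
-O(H(5, -1)) = -(-6)*(23/(5*(-75 + 5)))**(3/2) = -(-6)*((23/5)/(-70))**(3/2) = -(-6)*((23/5)*(-1/70))**(3/2) = -(-6)*(-23/350)**(3/2) = -(-6)*(-23*I*sqrt(322)/24500) = -69*I*sqrt(322)/12250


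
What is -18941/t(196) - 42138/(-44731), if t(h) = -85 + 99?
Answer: -846659939/626234 ≈ -1352.0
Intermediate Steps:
t(h) = 14
-18941/t(196) - 42138/(-44731) = -18941/14 - 42138/(-44731) = -18941*1/14 - 42138*(-1/44731) = -18941/14 + 42138/44731 = -846659939/626234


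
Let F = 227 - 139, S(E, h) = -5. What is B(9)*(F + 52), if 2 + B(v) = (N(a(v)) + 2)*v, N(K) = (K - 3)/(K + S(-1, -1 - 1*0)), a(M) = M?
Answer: 4130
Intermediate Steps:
F = 88
N(K) = (-3 + K)/(-5 + K) (N(K) = (K - 3)/(K - 5) = (-3 + K)/(-5 + K))
B(v) = -2 + v*(2 + (-3 + v)/(-5 + v)) (B(v) = -2 + ((-3 + v)/(-5 + v) + 2)*v = -2 + (2 + (-3 + v)/(-5 + v))*v = -2 + v*(2 + (-3 + v)/(-5 + v)))
B(9)*(F + 52) = ((10 - 15*9 + 3*9²)/(-5 + 9))*(88 + 52) = ((10 - 135 + 3*81)/4)*140 = ((10 - 135 + 243)/4)*140 = ((¼)*118)*140 = (59/2)*140 = 4130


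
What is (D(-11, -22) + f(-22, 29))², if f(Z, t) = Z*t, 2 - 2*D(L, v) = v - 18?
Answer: 380689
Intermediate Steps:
D(L, v) = 10 - v/2 (D(L, v) = 1 - (v - 18)/2 = 1 - (-18 + v)/2 = 1 + (9 - v/2) = 10 - v/2)
(D(-11, -22) + f(-22, 29))² = ((10 - ½*(-22)) - 22*29)² = ((10 + 11) - 638)² = (21 - 638)² = (-617)² = 380689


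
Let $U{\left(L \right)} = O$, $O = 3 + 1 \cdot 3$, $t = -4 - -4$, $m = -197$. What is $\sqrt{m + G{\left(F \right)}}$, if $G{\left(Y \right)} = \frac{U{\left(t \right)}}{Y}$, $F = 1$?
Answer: $i \sqrt{191} \approx 13.82 i$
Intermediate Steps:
$t = 0$ ($t = -4 + 4 = 0$)
$O = 6$ ($O = 3 + 3 = 6$)
$U{\left(L \right)} = 6$
$G{\left(Y \right)} = \frac{6}{Y}$
$\sqrt{m + G{\left(F \right)}} = \sqrt{-197 + \frac{6}{1}} = \sqrt{-197 + 6 \cdot 1} = \sqrt{-197 + 6} = \sqrt{-191} = i \sqrt{191}$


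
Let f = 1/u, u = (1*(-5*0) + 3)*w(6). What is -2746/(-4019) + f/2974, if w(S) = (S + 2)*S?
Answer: 1175994995/1721160864 ≈ 0.68326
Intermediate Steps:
w(S) = S*(2 + S) (w(S) = (2 + S)*S = S*(2 + S))
u = 144 (u = (1*(-5*0) + 3)*(6*(2 + 6)) = (1*0 + 3)*(6*8) = (0 + 3)*48 = 3*48 = 144)
f = 1/144 ≈ 0.0069444
-2746/(-4019) + f/2974 = -2746/(-4019) + (1/144)/2974 = -2746*(-1/4019) + (1/144)*(1/2974) = 2746/4019 + 1/428256 = 1175994995/1721160864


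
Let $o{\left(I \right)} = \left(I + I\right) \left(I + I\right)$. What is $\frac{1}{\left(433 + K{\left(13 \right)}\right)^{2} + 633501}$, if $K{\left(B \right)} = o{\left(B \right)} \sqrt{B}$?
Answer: $\frac{3380839}{20632517382978} - \frac{146354 \sqrt{13}}{10316258691489} \approx 1.1271 \cdot 10^{-7}$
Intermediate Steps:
$o{\left(I \right)} = 4 I^{2}$ ($o{\left(I \right)} = 2 I 2 I = 4 I^{2}$)
$K{\left(B \right)} = 4 B^{\frac{5}{2}}$ ($K{\left(B \right)} = 4 B^{2} \sqrt{B} = 4 B^{\frac{5}{2}}$)
$\frac{1}{\left(433 + K{\left(13 \right)}\right)^{2} + 633501} = \frac{1}{\left(433 + 4 \cdot 13^{\frac{5}{2}}\right)^{2} + 633501} = \frac{1}{\left(433 + 4 \cdot 169 \sqrt{13}\right)^{2} + 633501} = \frac{1}{\left(433 + 676 \sqrt{13}\right)^{2} + 633501} = \frac{1}{633501 + \left(433 + 676 \sqrt{13}\right)^{2}}$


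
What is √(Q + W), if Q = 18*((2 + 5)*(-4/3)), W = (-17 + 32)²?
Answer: √57 ≈ 7.5498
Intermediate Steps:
W = 225 (W = 15² = 225)
Q = -168 (Q = 18*(7*(-4*⅓)) = 18*(7*(-4/3)) = 18*(-28/3) = -168)
√(Q + W) = √(-168 + 225) = √57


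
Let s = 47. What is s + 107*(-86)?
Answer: -9155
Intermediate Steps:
s + 107*(-86) = 47 + 107*(-86) = 47 - 9202 = -9155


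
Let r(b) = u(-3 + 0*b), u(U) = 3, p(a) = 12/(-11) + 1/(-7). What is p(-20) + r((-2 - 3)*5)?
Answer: 136/77 ≈ 1.7662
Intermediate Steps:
p(a) = -95/77 (p(a) = 12*(-1/11) + 1*(-⅐) = -12/11 - ⅐ = -95/77)
r(b) = 3
p(-20) + r((-2 - 3)*5) = -95/77 + 3 = 136/77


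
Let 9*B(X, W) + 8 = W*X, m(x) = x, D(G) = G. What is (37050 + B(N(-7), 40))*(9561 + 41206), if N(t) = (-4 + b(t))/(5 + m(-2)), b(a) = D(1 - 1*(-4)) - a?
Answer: 50799795482/27 ≈ 1.8815e+9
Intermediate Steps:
b(a) = 5 - a (b(a) = (1 - 1*(-4)) - a = (1 + 4) - a = 5 - a)
N(t) = ⅓ - t/3 (N(t) = (-4 + (5 - t))/(5 - 2) = (1 - t)/3 = (1 - t)*(⅓) = ⅓ - t/3)
B(X, W) = -8/9 + W*X/9 (B(X, W) = -8/9 + (W*X)/9 = -8/9 + W*X/9)
(37050 + B(N(-7), 40))*(9561 + 41206) = (37050 + (-8/9 + (⅑)*40*(⅓ - ⅓*(-7))))*(9561 + 41206) = (37050 + (-8/9 + (⅑)*40*(⅓ + 7/3)))*50767 = (37050 + (-8/9 + (⅑)*40*(8/3)))*50767 = (37050 + (-8/9 + 320/27))*50767 = (37050 + 296/27)*50767 = (1000646/27)*50767 = 50799795482/27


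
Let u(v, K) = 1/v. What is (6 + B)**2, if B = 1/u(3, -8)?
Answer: 81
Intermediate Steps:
B = 3 (B = 1/(1/3) = 3)
(6 + B)**2 = (6 + 3)**2 = 9**2 = 81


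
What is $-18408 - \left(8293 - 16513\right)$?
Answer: $-10188$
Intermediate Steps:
$-18408 - \left(8293 - 16513\right) = -18408 - -8220 = -18408 + 8220 = -10188$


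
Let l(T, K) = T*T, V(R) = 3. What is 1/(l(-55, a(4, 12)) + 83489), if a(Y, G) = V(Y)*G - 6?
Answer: 1/86514 ≈ 1.1559e-5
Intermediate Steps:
a(Y, G) = -6 + 3*G (a(Y, G) = 3*G - 6 = -6 + 3*G)
l(T, K) = T²
1/(l(-55, a(4, 12)) + 83489) = 1/((-55)² + 83489) = 1/(3025 + 83489) = 1/86514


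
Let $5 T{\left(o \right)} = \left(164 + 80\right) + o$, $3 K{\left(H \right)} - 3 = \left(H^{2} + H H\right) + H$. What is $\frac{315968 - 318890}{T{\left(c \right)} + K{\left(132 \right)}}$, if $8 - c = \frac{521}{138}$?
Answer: $- \frac{403236}{1616069} \approx -0.24952$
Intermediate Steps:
$K{\left(H \right)} = 1 + \frac{H}{3} + \frac{2 H^{2}}{3}$ ($K{\left(H \right)} = 1 + \frac{\left(H^{2} + H H\right) + H}{3} = 1 + \frac{\left(H^{2} + H^{2}\right) + H}{3} = 1 + \frac{2 H^{2} + H}{3} = 1 + \frac{H + 2 H^{2}}{3} = 1 + \left(\frac{H}{3} + \frac{2 H^{2}}{3}\right) = 1 + \frac{H}{3} + \frac{2 H^{2}}{3}$)
$c = \frac{583}{138}$ ($c = 8 - \frac{521}{138} = \frac{583}{138} \approx 4.2246$)
$T{\left(o \right)} = \frac{244}{5} + \frac{o}{5}$ ($T{\left(o \right)} = \frac{\left(164 + 80\right) + o}{5} = \frac{244 + o}{5} = \frac{244}{5} + \frac{o}{5}$)
$\frac{315968 - 318890}{T{\left(c \right)} + K{\left(132 \right)}} = \frac{315968 - 318890}{\left(\frac{244}{5} + \frac{1}{5} \cdot \frac{583}{138}\right) + \left(1 + \frac{1}{3} \cdot 132 + \frac{2 \cdot 132^{2}}{3}\right)} = - \frac{2922}{\left(\frac{244}{5} + \frac{583}{690}\right) + \left(1 + 44 + \frac{2}{3} \cdot 17424\right)} = - \frac{2922}{\frac{6851}{138} + \left(1 + 44 + 11616\right)} = - \frac{2922}{\frac{6851}{138} + 11661} = - \frac{2922}{\frac{1616069}{138}} = \left(-2922\right) \frac{138}{1616069} = - \frac{403236}{1616069}$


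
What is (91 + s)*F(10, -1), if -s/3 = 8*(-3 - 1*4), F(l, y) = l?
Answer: 2590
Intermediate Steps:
s = 168 (s = -24*(-3 - 1*4) = -24*(-3 - 4) = -24*(-7) = -3*(-56) = 168)
(91 + s)*F(10, -1) = (91 + 168)*10 = 259*10 = 2590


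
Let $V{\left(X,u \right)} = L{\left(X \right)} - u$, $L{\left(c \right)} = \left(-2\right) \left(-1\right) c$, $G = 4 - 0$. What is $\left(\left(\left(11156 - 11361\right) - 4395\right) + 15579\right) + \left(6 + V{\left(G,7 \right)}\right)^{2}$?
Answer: $11028$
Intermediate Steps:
$G = 4$ ($G = 4 + 0 = 4$)
$L{\left(c \right)} = 2 c$
$V{\left(X,u \right)} = - u + 2 X$ ($V{\left(X,u \right)} = 2 X - u = - u + 2 X$)
$\left(\left(\left(11156 - 11361\right) - 4395\right) + 15579\right) + \left(6 + V{\left(G,7 \right)}\right)^{2} = \left(\left(\left(11156 - 11361\right) - 4395\right) + 15579\right) + \left(6 + \left(\left(-1\right) 7 + 2 \cdot 4\right)\right)^{2} = \left(\left(-205 - 4395\right) + 15579\right) + \left(6 + \left(-7 + 8\right)\right)^{2} = \left(-4600 + 15579\right) + \left(6 + 1\right)^{2} = 10979 + 7^{2} = 10979 + 49 = 11028$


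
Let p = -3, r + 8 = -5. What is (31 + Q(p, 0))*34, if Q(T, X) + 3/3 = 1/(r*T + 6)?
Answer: 45934/45 ≈ 1020.8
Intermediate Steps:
r = -13 (r = -8 - 5 = -13)
Q(T, X) = -1 + 1/(6 - 13*T) (Q(T, X) = -1 + 1/(-13*T + 6) = -1 + 1/(6 - 13*T))
(31 + Q(p, 0))*34 = (31 + (-5 + 13*(-3))/(6 - 13*(-3)))*34 = (31 + (-5 - 39)/(6 + 39))*34 = (31 - 44/45)*34 = (1351/45)*34 = 45934/45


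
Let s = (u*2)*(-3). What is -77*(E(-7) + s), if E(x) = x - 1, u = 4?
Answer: 2464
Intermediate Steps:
s = -24 (s = (4*2)*(-3) = 8*(-3) = -24)
E(x) = -1 + x
-77*(E(-7) + s) = -77*((-1 - 7) - 24) = -77*(-8 - 24) = -77*(-32) = 2464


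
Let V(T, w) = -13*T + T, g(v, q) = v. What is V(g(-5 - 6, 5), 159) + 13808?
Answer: 13940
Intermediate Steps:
V(T, w) = -12*T
V(g(-5 - 6, 5), 159) + 13808 = -12*(-5 - 6) + 13808 = -12*(-11) + 13808 = 132 + 13808 = 13940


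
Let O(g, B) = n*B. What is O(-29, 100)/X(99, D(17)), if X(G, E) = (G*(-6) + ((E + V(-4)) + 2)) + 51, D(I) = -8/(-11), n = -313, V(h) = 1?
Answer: 86075/1483 ≈ 58.041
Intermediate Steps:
O(g, B) = -313*B
D(I) = 8/11 (D(I) = -8*(-1/11) = 8/11)
X(G, E) = 54 + E - 6*G (X(G, E) = (G*(-6) + ((E + 1) + 2)) + 51 = (-6*G + ((1 + E) + 2)) + 51 = (-6*G + (3 + E)) + 51 = (3 + E - 6*G) + 51 = 54 + E - 6*G)
O(-29, 100)/X(99, D(17)) = (-313*100)/(54 + 8/11 - 6*99) = -31300/(54 + 8/11 - 594) = -31300/(-5932/11) = -31300*(-11/5932) = 86075/1483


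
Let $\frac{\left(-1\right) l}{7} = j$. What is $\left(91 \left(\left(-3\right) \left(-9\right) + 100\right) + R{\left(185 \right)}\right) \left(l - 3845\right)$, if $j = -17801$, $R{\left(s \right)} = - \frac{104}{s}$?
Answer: $\frac{258182031042}{185} \approx 1.3956 \cdot 10^{9}$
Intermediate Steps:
$l = 124607$ ($l = \left(-7\right) \left(-17801\right) = 124607$)
$\left(91 \left(\left(-3\right) \left(-9\right) + 100\right) + R{\left(185 \right)}\right) \left(l - 3845\right) = \left(91 \left(\left(-3\right) \left(-9\right) + 100\right) - \frac{104}{185}\right) \left(124607 - 3845\right) = \left(91 \left(27 + 100\right) - \frac{104}{185}\right) 120762 = \left(91 \cdot 127 - \frac{104}{185}\right) 120762 = \left(11557 - \frac{104}{185}\right) 120762 = \frac{2137941}{185} \cdot 120762 = \frac{258182031042}{185}$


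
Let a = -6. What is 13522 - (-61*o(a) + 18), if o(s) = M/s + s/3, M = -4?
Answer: 40268/3 ≈ 13423.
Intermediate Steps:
o(s) = -4/s + s/3
13522 - (-61*o(a) + 18) = 13522 - (-61*(-4/(-6) + (⅓)*(-6)) + 18) = 13522 - (-61*(-4*(-⅙) - 2) + 18) = 13522 - (-61*(⅔ - 2) + 18) = 13522 - (-61*(-4/3) + 18) = 13522 - (244/3 + 18) = 13522 - 1*298/3 = 13522 - 298/3 = 40268/3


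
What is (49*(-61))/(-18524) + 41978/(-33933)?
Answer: -676174735/628574892 ≈ -1.0757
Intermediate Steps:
(49*(-61))/(-18524) + 41978/(-33933) = -2989*(-1/18524) + 41978*(-1/33933) = 2989/18524 - 41978/33933 = -676174735/628574892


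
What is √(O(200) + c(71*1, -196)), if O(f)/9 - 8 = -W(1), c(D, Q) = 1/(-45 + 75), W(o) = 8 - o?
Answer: √8130/30 ≈ 3.0056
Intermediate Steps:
c(D, Q) = 1/30
O(f) = 9 (O(f) = 72 + 9*(-(8 - 1*1)) = 72 + 9*(-(8 - 1)) = 72 + 9*(-1*7) = 72 + 9*(-7) = 72 - 63 = 9)
√(O(200) + c(71*1, -196)) = √(9 + 1/30) = √(271/30) = √8130/30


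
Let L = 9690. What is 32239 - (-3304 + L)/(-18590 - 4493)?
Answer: 744179223/23083 ≈ 32239.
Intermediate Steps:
32239 - (-3304 + L)/(-18590 - 4493) = 32239 - (-3304 + 9690)/(-18590 - 4493) = 32239 - 6386/(-23083) = 32239 - 6386*(-1)/23083 = 32239 - 1*(-6386/23083) = 32239 + 6386/23083 = 744179223/23083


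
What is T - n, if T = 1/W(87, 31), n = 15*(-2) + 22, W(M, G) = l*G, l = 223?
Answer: 55305/6913 ≈ 8.0001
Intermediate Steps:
W(M, G) = 223*G
n = -8 (n = -30 + 22 = -8)
T = 1/6913 (T = 1/(223*31) = 1/6913 ≈ 0.00014465)
T - n = 1/6913 - 1*(-8) = 1/6913 + 8 = 55305/6913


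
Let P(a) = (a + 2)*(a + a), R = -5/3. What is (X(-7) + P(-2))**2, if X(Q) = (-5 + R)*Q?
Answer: 19600/9 ≈ 2177.8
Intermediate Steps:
R = -5/3 (R = -5*1/3 = -5/3 ≈ -1.6667)
P(a) = 2*a*(2 + a) (P(a) = (2 + a)*(2*a) = 2*a*(2 + a))
X(Q) = -20*Q/3 (X(Q) = (-5 - 5/3)*Q = -20*Q/3)
(X(-7) + P(-2))**2 = (-20/3*(-7) + 2*(-2)*(2 - 2))**2 = (140/3 + 2*(-2)*0)**2 = (140/3 + 0)**2 = (140/3)**2 = 19600/9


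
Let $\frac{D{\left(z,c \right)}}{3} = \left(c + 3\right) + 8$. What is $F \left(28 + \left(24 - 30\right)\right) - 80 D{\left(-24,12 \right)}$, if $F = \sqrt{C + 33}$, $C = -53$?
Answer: $-5520 + 44 i \sqrt{5} \approx -5520.0 + 98.387 i$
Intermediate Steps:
$D{\left(z,c \right)} = 33 + 3 c$ ($D{\left(z,c \right)} = 3 \left(\left(c + 3\right) + 8\right) = 3 \left(\left(3 + c\right) + 8\right) = 3 \left(11 + c\right) = 33 + 3 c$)
$F = 2 i \sqrt{5}$ ($F = \sqrt{-53 + 33} = \sqrt{-20} = 2 i \sqrt{5} \approx 4.4721 i$)
$F \left(28 + \left(24 - 30\right)\right) - 80 D{\left(-24,12 \right)} = 2 i \sqrt{5} \left(28 + \left(24 - 30\right)\right) - 80 \left(33 + 3 \cdot 12\right) = 2 i \sqrt{5} \left(28 + \left(24 - 30\right)\right) - 80 \left(33 + 36\right) = 2 i \sqrt{5} \left(28 - 6\right) - 5520 = 2 i \sqrt{5} \cdot 22 - 5520 = 44 i \sqrt{5} - 5520 = -5520 + 44 i \sqrt{5}$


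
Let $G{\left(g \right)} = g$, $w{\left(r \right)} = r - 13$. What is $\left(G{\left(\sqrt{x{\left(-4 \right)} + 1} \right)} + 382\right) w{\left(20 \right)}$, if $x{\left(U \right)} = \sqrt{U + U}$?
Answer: $2674 + 7 \sqrt{1 + 2 i \sqrt{2}} \approx 2683.9 + 7.0 i$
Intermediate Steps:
$w{\left(r \right)} = -13 + r$
$x{\left(U \right)} = \sqrt{2} \sqrt{U}$ ($x{\left(U \right)} = \sqrt{2 U} = \sqrt{2} \sqrt{U}$)
$\left(G{\left(\sqrt{x{\left(-4 \right)} + 1} \right)} + 382\right) w{\left(20 \right)} = \left(\sqrt{\sqrt{2} \sqrt{-4} + 1} + 382\right) \left(-13 + 20\right) = \left(\sqrt{\sqrt{2} \cdot 2 i + 1} + 382\right) 7 = \left(\sqrt{2 i \sqrt{2} + 1} + 382\right) 7 = \left(\sqrt{1 + 2 i \sqrt{2}} + 382\right) 7 = \left(382 + \sqrt{1 + 2 i \sqrt{2}}\right) 7 = 2674 + 7 \sqrt{1 + 2 i \sqrt{2}}$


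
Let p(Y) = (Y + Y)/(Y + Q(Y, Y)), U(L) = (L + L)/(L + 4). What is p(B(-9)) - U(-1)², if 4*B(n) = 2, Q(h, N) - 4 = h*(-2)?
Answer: -10/63 ≈ -0.15873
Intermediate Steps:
U(L) = 2*L/(4 + L) (U(L) = (2*L)/(4 + L) = 2*L/(4 + L))
Q(h, N) = 4 - 2*h (Q(h, N) = 4 + h*(-2) = 4 - 2*h)
B(n) = ½ (B(n) = (¼)*2 = ½)
p(Y) = 2*Y/(4 - Y) (p(Y) = (Y + Y)/(Y + (4 - 2*Y)) = (2*Y)/(4 - Y) = 2*Y/(4 - Y))
p(B(-9)) - U(-1)² = 2*(½)/(4 - 1*½) - (2*(-1)/(4 - 1))² = 2*(½)/(4 - ½) - (2*(-1)/3)² = 2*(½)/(7/2) - (2*(-1)*(⅓))² = 2*(½)*(2/7) - (-⅔)² = 2/7 - 1*4/9 = 2/7 - 4/9 = -10/63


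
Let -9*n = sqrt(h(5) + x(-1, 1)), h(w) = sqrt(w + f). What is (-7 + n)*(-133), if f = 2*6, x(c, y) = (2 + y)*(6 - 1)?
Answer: 931 + 133*sqrt(15 + sqrt(17))/9 ≈ 995.62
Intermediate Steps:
x(c, y) = 10 + 5*y (x(c, y) = (2 + y)*5 = 10 + 5*y)
f = 12
h(w) = sqrt(12 + w) (h(w) = sqrt(w + 12) = sqrt(12 + w))
n = -sqrt(15 + sqrt(17))/9 (n = -sqrt(sqrt(12 + 5) + (10 + 5*1))/9 = -sqrt(sqrt(17) + (10 + 5))/9 = -sqrt(sqrt(17) + 15)/9 = -sqrt(15 + sqrt(17))/9 ≈ -0.48589)
(-7 + n)*(-133) = (-7 - sqrt(15 + sqrt(17))/9)*(-133) = 931 + 133*sqrt(15 + sqrt(17))/9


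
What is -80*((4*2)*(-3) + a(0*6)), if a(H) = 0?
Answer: 1920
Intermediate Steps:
-80*((4*2)*(-3) + a(0*6)) = -80*((4*2)*(-3) + 0) = -80*(8*(-3) + 0) = -80*(-24 + 0) = -80*(-24) = 1920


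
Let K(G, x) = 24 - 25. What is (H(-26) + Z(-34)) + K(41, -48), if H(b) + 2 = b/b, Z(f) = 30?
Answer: 28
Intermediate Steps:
K(G, x) = -1
H(b) = -1 (H(b) = -2 + b/b = -2 + 1 = -1)
(H(-26) + Z(-34)) + K(41, -48) = (-1 + 30) - 1 = 29 - 1 = 28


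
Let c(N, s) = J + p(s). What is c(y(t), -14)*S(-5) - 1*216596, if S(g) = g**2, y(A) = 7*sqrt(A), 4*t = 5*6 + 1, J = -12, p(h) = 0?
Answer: -216896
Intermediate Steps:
t = 31/4 (t = (5*6 + 1)/4 = (30 + 1)/4 = (1/4)*31 = 31/4 ≈ 7.7500)
c(N, s) = -12 (c(N, s) = -12 + 0 = -12)
c(y(t), -14)*S(-5) - 1*216596 = -12*(-5)**2 - 1*216596 = -12*25 - 216596 = -300 - 216596 = -216896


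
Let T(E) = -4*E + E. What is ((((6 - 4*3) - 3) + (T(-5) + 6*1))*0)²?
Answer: 0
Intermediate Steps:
T(E) = -3*E
((((6 - 4*3) - 3) + (T(-5) + 6*1))*0)² = ((((6 - 4*3) - 3) + (-3*(-5) + 6*1))*0)² = ((((6 - 12) - 3) + (15 + 6))*0)² = (((-6 - 3) + 21)*0)² = ((-9 + 21)*0)² = (12*0)² = 0² = 0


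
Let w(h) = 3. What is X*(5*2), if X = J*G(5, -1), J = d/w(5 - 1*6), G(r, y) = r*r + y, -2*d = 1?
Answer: -40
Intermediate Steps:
d = -½ (d = -½*1 = -½ ≈ -0.50000)
G(r, y) = y + r² (G(r, y) = r² + y = y + r²)
J = -⅙ (J = -½/3 = -½*⅓ = -⅙ ≈ -0.16667)
X = -4 (X = -(-1 + 5²)/6 = -(-1 + 25)/6 = -⅙*24 = -4)
X*(5*2) = -20*2 = -4*10 = -40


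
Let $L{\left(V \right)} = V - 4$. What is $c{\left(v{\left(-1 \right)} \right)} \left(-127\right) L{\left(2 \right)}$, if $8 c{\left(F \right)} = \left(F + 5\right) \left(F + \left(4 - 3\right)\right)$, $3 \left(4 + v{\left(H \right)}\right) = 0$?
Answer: $- \frac{381}{4} \approx -95.25$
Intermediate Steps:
$v{\left(H \right)} = -4$ ($v{\left(H \right)} = -4 + \frac{1}{3} \cdot 0 = -4 + 0 = -4$)
$L{\left(V \right)} = -4 + V$
$c{\left(F \right)} = \frac{\left(1 + F\right) \left(5 + F\right)}{8}$ ($c{\left(F \right)} = \frac{\left(F + 5\right) \left(F + \left(4 - 3\right)\right)}{8} = \frac{\left(5 + F\right) \left(F + \left(4 - 3\right)\right)}{8} = \frac{\left(5 + F\right) \left(F + 1\right)}{8} = \frac{\left(5 + F\right) \left(1 + F\right)}{8} = \frac{\left(1 + F\right) \left(5 + F\right)}{8}$)
$c{\left(v{\left(-1 \right)} \right)} \left(-127\right) L{\left(2 \right)} = \left(\frac{5}{8} + \frac{\left(-4\right)^{2}}{8} + \frac{3}{4} \left(-4\right)\right) \left(-127\right) \left(-4 + 2\right) = \left(\frac{5}{8} + \frac{1}{8} \cdot 16 - 3\right) \left(-127\right) \left(-2\right) = \left(\frac{5}{8} + 2 - 3\right) \left(-127\right) \left(-2\right) = \left(- \frac{3}{8}\right) \left(-127\right) \left(-2\right) = \frac{381}{8} \left(-2\right) = - \frac{381}{4}$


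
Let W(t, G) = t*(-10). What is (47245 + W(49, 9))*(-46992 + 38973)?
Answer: -374928345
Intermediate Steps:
W(t, G) = -10*t
(47245 + W(49, 9))*(-46992 + 38973) = (47245 - 10*49)*(-46992 + 38973) = (47245 - 490)*(-8019) = 46755*(-8019) = -374928345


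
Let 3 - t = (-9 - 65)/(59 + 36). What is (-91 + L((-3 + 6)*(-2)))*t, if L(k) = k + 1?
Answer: -34464/95 ≈ -362.78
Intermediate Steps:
L(k) = 1 + k
t = 359/95 (t = 3 - (-9 - 65)/(59 + 36) = 3 - (-74)/95 = 3 - 1*(-74/95) = 3 + 74/95 = 359/95 ≈ 3.7789)
(-91 + L((-3 + 6)*(-2)))*t = (-91 + (1 + (-3 + 6)*(-2)))*(359/95) = (-91 + (1 + 3*(-2)))*(359/95) = (-91 + (1 - 6))*(359/95) = (-91 - 5)*(359/95) = -96*359/95 = -34464/95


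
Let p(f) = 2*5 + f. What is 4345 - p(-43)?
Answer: 4378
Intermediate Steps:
p(f) = 10 + f
4345 - p(-43) = 4345 - (10 - 43) = 4345 - 1*(-33) = 4345 + 33 = 4378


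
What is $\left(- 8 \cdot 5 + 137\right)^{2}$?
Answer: $9409$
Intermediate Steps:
$\left(- 8 \cdot 5 + 137\right)^{2} = \left(\left(-1\right) 40 + 137\right)^{2} = \left(-40 + 137\right)^{2} = 97^{2} = 9409$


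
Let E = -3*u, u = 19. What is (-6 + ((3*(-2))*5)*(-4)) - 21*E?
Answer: 1311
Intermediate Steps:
E = -57 (E = -3*19 = -57)
(-6 + ((3*(-2))*5)*(-4)) - 21*E = (-6 + ((3*(-2))*5)*(-4)) - 21*(-57) = (-6 - 6*5*(-4)) + 1197 = (-6 - 30*(-4)) + 1197 = (-6 + 120) + 1197 = 114 + 1197 = 1311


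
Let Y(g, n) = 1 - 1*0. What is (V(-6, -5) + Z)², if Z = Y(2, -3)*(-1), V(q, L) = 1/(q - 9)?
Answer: 256/225 ≈ 1.1378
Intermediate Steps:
V(q, L) = 1/(-9 + q)
Y(g, n) = 1 (Y(g, n) = 1 + 0 = 1)
Z = -1 (Z = 1*(-1) = -1)
(V(-6, -5) + Z)² = (1/(-9 - 6) - 1)² = (1/(-15) - 1)² = (-1/15 - 1)² = (-16/15)² = 256/225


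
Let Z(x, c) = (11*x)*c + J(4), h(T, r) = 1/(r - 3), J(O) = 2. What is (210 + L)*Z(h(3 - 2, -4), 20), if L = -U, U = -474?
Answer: -140904/7 ≈ -20129.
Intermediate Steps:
L = 474 (L = -1*(-474) = 474)
h(T, r) = 1/(-3 + r)
Z(x, c) = 2 + 11*c*x (Z(x, c) = (11*x)*c + 2 = 11*c*x + 2 = 2 + 11*c*x)
(210 + L)*Z(h(3 - 2, -4), 20) = (210 + 474)*(2 + 11*20/(-3 - 4)) = 684*(2 + 11*20/(-7)) = 684*(2 + 11*20*(-⅐)) = 684*(2 - 220/7) = 684*(-206/7) = -140904/7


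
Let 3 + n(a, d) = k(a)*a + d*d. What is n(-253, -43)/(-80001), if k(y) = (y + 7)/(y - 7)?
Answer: -208861/10400130 ≈ -0.020083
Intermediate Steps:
k(y) = (7 + y)/(-7 + y)
n(a, d) = -3 + d**2 + a*(7 + a)/(-7 + a) (n(a, d) = -3 + (((7 + a)/(-7 + a))*a + d*d) = -3 + (a*(7 + a)/(-7 + a) + d**2) = -3 + (d**2 + a*(7 + a)/(-7 + a)) = -3 + d**2 + a*(7 + a)/(-7 + a))
n(-253, -43)/(-80001) = ((-253*(7 - 253) + (-7 - 253)*(-3 + (-43)**2))/(-7 - 253))/(-80001) = ((-253*(-246) - 260*(-3 + 1849))/(-260))*(-1/80001) = -(62238 - 260*1846)/260*(-1/80001) = -(62238 - 479960)/260*(-1/80001) = -1/260*(-417722)*(-1/80001) = (208861/130)*(-1/80001) = -208861/10400130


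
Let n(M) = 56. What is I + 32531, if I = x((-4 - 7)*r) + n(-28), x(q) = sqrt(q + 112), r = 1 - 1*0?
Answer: 32587 + sqrt(101) ≈ 32597.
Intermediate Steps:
r = 1 (r = 1 + 0 = 1)
x(q) = sqrt(112 + q)
I = 56 + sqrt(101) (I = sqrt(112 + (-4 - 7)*1) + 56 = sqrt(112 - 11*1) + 56 = sqrt(112 - 11) + 56 = sqrt(101) + 56 = 56 + sqrt(101) ≈ 66.050)
I + 32531 = (56 + sqrt(101)) + 32531 = 32587 + sqrt(101)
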